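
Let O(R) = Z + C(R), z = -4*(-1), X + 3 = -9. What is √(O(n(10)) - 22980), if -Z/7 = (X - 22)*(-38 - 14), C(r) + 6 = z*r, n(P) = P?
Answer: 29*I*√42 ≈ 187.94*I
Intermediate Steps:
X = -12 (X = -3 - 9 = -12)
z = 4
C(r) = -6 + 4*r
Z = -12376 (Z = -7*(-12 - 22)*(-38 - 14) = -(-238)*(-52) = -7*1768 = -12376)
O(R) = -12382 + 4*R (O(R) = -12376 + (-6 + 4*R) = -12382 + 4*R)
√(O(n(10)) - 22980) = √((-12382 + 4*10) - 22980) = √((-12382 + 40) - 22980) = √(-12342 - 22980) = √(-35322) = 29*I*√42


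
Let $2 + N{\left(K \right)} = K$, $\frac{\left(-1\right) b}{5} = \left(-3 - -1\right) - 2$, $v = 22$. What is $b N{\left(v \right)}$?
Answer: $400$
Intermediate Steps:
$b = 20$ ($b = - 5 \left(\left(-3 - -1\right) - 2\right) = - 5 \left(\left(-3 + 1\right) - 2\right) = - 5 \left(-2 - 2\right) = \left(-5\right) \left(-4\right) = 20$)
$N{\left(K \right)} = -2 + K$
$b N{\left(v \right)} = 20 \left(-2 + 22\right) = 20 \cdot 20 = 400$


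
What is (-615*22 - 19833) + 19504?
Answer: -13859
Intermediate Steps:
(-615*22 - 19833) + 19504 = (-13530 - 19833) + 19504 = -33363 + 19504 = -13859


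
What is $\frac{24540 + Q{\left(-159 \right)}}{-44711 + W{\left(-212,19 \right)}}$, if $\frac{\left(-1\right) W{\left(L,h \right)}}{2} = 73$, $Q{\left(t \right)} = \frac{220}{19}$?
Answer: $- \frac{466480}{852283} \approx -0.54733$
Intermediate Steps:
$Q{\left(t \right)} = \frac{220}{19}$ ($Q{\left(t \right)} = 220 \cdot \frac{1}{19} = \frac{220}{19}$)
$W{\left(L,h \right)} = -146$ ($W{\left(L,h \right)} = \left(-2\right) 73 = -146$)
$\frac{24540 + Q{\left(-159 \right)}}{-44711 + W{\left(-212,19 \right)}} = \frac{24540 + \frac{220}{19}}{-44711 - 146} = \frac{466480}{19 \left(-44857\right)} = \frac{466480}{19} \left(- \frac{1}{44857}\right) = - \frac{466480}{852283}$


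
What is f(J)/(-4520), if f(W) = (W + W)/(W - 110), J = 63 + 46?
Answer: 109/2260 ≈ 0.048230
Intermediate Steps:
J = 109
f(W) = 2*W/(-110 + W) (f(W) = (2*W)/(-110 + W) = 2*W/(-110 + W))
f(J)/(-4520) = (2*109/(-110 + 109))/(-4520) = (2*109/(-1))*(-1/4520) = (2*109*(-1))*(-1/4520) = -218*(-1/4520) = 109/2260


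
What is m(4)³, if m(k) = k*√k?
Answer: 512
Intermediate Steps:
m(k) = k^(3/2)
m(4)³ = (4^(3/2))³ = 8³ = 512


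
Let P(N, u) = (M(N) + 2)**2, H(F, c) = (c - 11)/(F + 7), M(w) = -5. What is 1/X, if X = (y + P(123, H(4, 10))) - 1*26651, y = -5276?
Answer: -1/31918 ≈ -3.1330e-5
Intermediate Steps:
H(F, c) = (-11 + c)/(7 + F)
P(N, u) = 9 (P(N, u) = (-5 + 2)**2 = (-3)**2 = 9)
X = -31918 (X = (-5276 + 9) - 1*26651 = -5267 - 26651 = -31918)
1/X = 1/(-31918) = -1/31918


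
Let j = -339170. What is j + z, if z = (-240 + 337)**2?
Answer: -329761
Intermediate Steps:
z = 9409 (z = 97**2 = 9409)
j + z = -339170 + 9409 = -329761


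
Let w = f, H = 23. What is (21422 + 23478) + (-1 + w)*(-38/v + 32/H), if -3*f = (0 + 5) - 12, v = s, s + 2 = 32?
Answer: 46471672/1035 ≈ 44900.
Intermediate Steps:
s = 30 (s = -2 + 32 = 30)
v = 30
f = 7/3 (f = -((0 + 5) - 12)/3 = -(5 - 12)/3 = -⅓*(-7) = 7/3 ≈ 2.3333)
w = 7/3 ≈ 2.3333
(21422 + 23478) + (-1 + w)*(-38/v + 32/H) = (21422 + 23478) + (-1 + 7/3)*(-38/30 + 32/23) = 44900 + 4*(-38*1/30 + 32*(1/23))/3 = 44900 + 4*(-19/15 + 32/23)/3 = 44900 + (4/3)*(43/345) = 44900 + 172/1035 = 46471672/1035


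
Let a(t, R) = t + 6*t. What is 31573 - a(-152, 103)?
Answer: 32637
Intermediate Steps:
a(t, R) = 7*t
31573 - a(-152, 103) = 31573 - 7*(-152) = 31573 - 1*(-1064) = 31573 + 1064 = 32637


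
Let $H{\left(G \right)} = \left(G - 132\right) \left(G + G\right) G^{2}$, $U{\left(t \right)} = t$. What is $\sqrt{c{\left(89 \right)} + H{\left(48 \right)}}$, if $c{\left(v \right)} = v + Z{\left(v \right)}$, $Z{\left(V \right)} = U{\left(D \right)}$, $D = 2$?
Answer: $i \sqrt{18579365} \approx 4310.4 i$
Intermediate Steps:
$H{\left(G \right)} = 2 G^{3} \left(-132 + G\right)$ ($H{\left(G \right)} = \left(-132 + G\right) 2 G G^{2} = 2 G \left(-132 + G\right) G^{2} = 2 G^{3} \left(-132 + G\right)$)
$Z{\left(V \right)} = 2$
$c{\left(v \right)} = 2 + v$ ($c{\left(v \right)} = v + 2 = 2 + v$)
$\sqrt{c{\left(89 \right)} + H{\left(48 \right)}} = \sqrt{\left(2 + 89\right) + 2 \cdot 48^{3} \left(-132 + 48\right)} = \sqrt{91 + 2 \cdot 110592 \left(-84\right)} = \sqrt{91 - 18579456} = \sqrt{-18579365} = i \sqrt{18579365}$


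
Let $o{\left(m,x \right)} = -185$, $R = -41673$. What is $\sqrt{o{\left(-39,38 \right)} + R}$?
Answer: $i \sqrt{41858} \approx 204.59 i$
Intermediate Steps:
$\sqrt{o{\left(-39,38 \right)} + R} = \sqrt{-185 - 41673} = \sqrt{-41858} = i \sqrt{41858}$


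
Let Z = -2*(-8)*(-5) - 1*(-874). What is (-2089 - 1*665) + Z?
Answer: -1960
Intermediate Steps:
Z = 794 (Z = 16*(-5) + 874 = -80 + 874 = 794)
(-2089 - 1*665) + Z = (-2089 - 1*665) + 794 = (-2089 - 665) + 794 = -2754 + 794 = -1960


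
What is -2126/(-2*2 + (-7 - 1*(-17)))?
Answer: -1063/3 ≈ -354.33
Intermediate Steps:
-2126/(-2*2 + (-7 - 1*(-17))) = -2126/(-4 + (-7 + 17)) = -2126/(-4 + 10) = -2126/6 = (1/6)*(-2126) = -1063/3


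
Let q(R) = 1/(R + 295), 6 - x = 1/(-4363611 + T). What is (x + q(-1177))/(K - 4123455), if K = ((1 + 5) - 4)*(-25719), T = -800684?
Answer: -27324285727/19016254318073670 ≈ -1.4369e-6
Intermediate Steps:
x = 30985771/5164295 (x = 6 - 1/(-4363611 - 800684) = 6 - 1/(-5164295) = 6 - 1*(-1/5164295) = 6 + 1/5164295 = 30985771/5164295 ≈ 6.0000)
q(R) = 1/(295 + R)
K = -51438 (K = (6 - 4)*(-25719) = 2*(-25719) = -51438)
(x + q(-1177))/(K - 4123455) = (30985771/5164295 + 1/(295 - 1177))/(-51438 - 4123455) = (30985771/5164295 + 1/(-882))/(-4174893) = (30985771/5164295 - 1/882)*(-1/4174893) = (27324285727/4554908190)*(-1/4174893) = -27324285727/19016254318073670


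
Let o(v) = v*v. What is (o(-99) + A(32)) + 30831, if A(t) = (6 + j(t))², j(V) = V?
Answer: 42076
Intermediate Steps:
o(v) = v²
A(t) = (6 + t)²
(o(-99) + A(32)) + 30831 = ((-99)² + (6 + 32)²) + 30831 = (9801 + 38²) + 30831 = (9801 + 1444) + 30831 = 11245 + 30831 = 42076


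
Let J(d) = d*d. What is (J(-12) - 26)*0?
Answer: 0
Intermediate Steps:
J(d) = d²
(J(-12) - 26)*0 = ((-12)² - 26)*0 = (144 - 26)*0 = 118*0 = 0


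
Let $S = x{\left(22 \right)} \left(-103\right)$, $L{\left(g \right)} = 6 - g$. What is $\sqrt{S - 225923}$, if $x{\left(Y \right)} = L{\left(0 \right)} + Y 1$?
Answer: $3 i \sqrt{25423} \approx 478.34 i$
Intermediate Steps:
$x{\left(Y \right)} = 6 + Y$ ($x{\left(Y \right)} = \left(6 - 0\right) + Y 1 = \left(6 + 0\right) + Y = 6 + Y$)
$S = -2884$ ($S = \left(6 + 22\right) \left(-103\right) = 28 \left(-103\right) = -2884$)
$\sqrt{S - 225923} = \sqrt{-2884 - 225923} = \sqrt{-228807} = 3 i \sqrt{25423}$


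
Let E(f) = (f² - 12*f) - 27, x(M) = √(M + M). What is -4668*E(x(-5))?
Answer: 172716 + 56016*I*√10 ≈ 1.7272e+5 + 1.7714e+5*I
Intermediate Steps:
x(M) = √2*√M (x(M) = √(2*M) = √2*√M)
E(f) = -27 + f² - 12*f
-4668*E(x(-5)) = -4668*(-27 + (√2*√(-5))² - 12*√2*√(-5)) = -4668*(-27 + (√2*(I*√5))² - 12*√2*I*√5) = -4668*(-27 + (I*√10)² - 12*I*√10) = -4668*(-27 - 10 - 12*I*√10) = -4668*(-37 - 12*I*√10) = 172716 + 56016*I*√10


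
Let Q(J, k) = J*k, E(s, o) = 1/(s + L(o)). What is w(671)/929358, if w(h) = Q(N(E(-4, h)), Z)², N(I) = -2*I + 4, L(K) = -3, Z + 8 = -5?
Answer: 8450/2529919 ≈ 0.0033400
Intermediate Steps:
Z = -13 (Z = -8 - 5 = -13)
E(s, o) = 1/(-3 + s) (E(s, o) = 1/(s - 3) = 1/(-3 + s))
N(I) = 4 - 2*I
w(h) = 152100/49 (w(h) = ((4 - 2/(-3 - 4))*(-13))² = ((4 - 2/(-7))*(-13))² = ((4 - 2*(-⅐))*(-13))² = ((4 + 2/7)*(-13))² = ((30/7)*(-13))² = (-390/7)² = 152100/49)
w(671)/929358 = (152100/49)/929358 = (152100/49)*(1/929358) = 8450/2529919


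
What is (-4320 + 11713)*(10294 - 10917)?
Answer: -4605839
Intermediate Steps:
(-4320 + 11713)*(10294 - 10917) = 7393*(-623) = -4605839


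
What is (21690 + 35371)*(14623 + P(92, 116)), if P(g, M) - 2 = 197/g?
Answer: 76786816517/92 ≈ 8.3464e+8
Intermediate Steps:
P(g, M) = 2 + 197/g
(21690 + 35371)*(14623 + P(92, 116)) = (21690 + 35371)*(14623 + (2 + 197/92)) = 57061*(14623 + (2 + 197*(1/92))) = 57061*(14623 + (2 + 197/92)) = 57061*(14623 + 381/92) = 57061*(1345697/92) = 76786816517/92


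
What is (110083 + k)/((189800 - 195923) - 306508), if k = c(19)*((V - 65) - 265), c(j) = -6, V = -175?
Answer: -10283/28421 ≈ -0.36181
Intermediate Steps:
k = 3030 (k = -6*((-175 - 65) - 265) = -6*(-240 - 265) = -6*(-505) = 3030)
(110083 + k)/((189800 - 195923) - 306508) = (110083 + 3030)/((189800 - 195923) - 306508) = 113113/(-6123 - 306508) = 113113/(-312631) = 113113*(-1/312631) = -10283/28421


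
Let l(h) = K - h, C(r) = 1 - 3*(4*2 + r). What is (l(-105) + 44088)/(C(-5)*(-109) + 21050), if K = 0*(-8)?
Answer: 44193/21922 ≈ 2.0159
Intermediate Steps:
C(r) = -23 - 3*r (C(r) = 1 - 3*(8 + r) = 1 + (-24 - 3*r) = -23 - 3*r)
K = 0
l(h) = -h (l(h) = 0 - h = -h)
(l(-105) + 44088)/(C(-5)*(-109) + 21050) = (-1*(-105) + 44088)/((-23 - 3*(-5))*(-109) + 21050) = (105 + 44088)/((-23 + 15)*(-109) + 21050) = 44193/(-8*(-109) + 21050) = 44193/(872 + 21050) = 44193/21922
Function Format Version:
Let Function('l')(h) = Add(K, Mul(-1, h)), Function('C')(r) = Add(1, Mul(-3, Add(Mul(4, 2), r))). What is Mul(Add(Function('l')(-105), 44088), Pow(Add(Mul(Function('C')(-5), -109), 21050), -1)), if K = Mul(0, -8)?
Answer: Rational(44193, 21922) ≈ 2.0159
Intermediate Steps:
Function('C')(r) = Add(-23, Mul(-3, r)) (Function('C')(r) = Add(1, Mul(-3, Add(8, r))) = Add(1, Add(-24, Mul(-3, r))) = Add(-23, Mul(-3, r)))
K = 0
Function('l')(h) = Mul(-1, h) (Function('l')(h) = Add(0, Mul(-1, h)) = Mul(-1, h))
Mul(Add(Function('l')(-105), 44088), Pow(Add(Mul(Function('C')(-5), -109), 21050), -1)) = Mul(Add(Mul(-1, -105), 44088), Pow(Add(Mul(Add(-23, Mul(-3, -5)), -109), 21050), -1)) = Mul(Add(105, 44088), Pow(Add(Mul(Add(-23, 15), -109), 21050), -1)) = Mul(44193, Pow(Add(Mul(-8, -109), 21050), -1)) = Mul(44193, Pow(Add(872, 21050), -1)) = Mul(44193, Pow(21922, -1)) = Mul(44193, Rational(1, 21922)) = Rational(44193, 21922)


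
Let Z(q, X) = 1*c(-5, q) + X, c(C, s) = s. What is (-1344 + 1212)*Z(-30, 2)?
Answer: 3696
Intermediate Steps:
Z(q, X) = X + q (Z(q, X) = 1*q + X = q + X = X + q)
(-1344 + 1212)*Z(-30, 2) = (-1344 + 1212)*(2 - 30) = -132*(-28) = 3696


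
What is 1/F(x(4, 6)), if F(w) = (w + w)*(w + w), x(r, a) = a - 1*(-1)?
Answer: 1/196 ≈ 0.0051020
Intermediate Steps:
x(r, a) = 1 + a (x(r, a) = a + 1 = 1 + a)
F(w) = 4*w² (F(w) = (2*w)*(2*w) = 4*w²)
1/F(x(4, 6)) = 1/(4*(1 + 6)²) = 1/(4*7²) = 1/(4*49) = 1/196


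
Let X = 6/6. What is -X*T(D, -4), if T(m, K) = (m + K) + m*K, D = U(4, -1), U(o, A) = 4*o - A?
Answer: 55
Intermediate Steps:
U(o, A) = -A + 4*o
D = 17 (D = -1*(-1) + 4*4 = 1 + 16 = 17)
T(m, K) = K + m + K*m (T(m, K) = (K + m) + K*m = K + m + K*m)
X = 1 (X = 6*(⅙) = 1)
-X*T(D, -4) = -(-4 + 17 - 4*17) = -(-4 + 17 - 68) = -(-55) = -1*(-55) = 55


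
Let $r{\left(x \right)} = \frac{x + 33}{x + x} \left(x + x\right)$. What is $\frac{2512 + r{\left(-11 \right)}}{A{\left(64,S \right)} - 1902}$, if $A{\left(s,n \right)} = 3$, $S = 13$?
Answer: $- \frac{2534}{1899} \approx -1.3344$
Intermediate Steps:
$r{\left(x \right)} = 33 + x$ ($r{\left(x \right)} = \frac{33 + x}{2 x} 2 x = 33 + x$)
$\frac{2512 + r{\left(-11 \right)}}{A{\left(64,S \right)} - 1902} = \frac{2512 + \left(33 - 11\right)}{3 - 1902} = \frac{2512 + 22}{-1899} = 2534 \left(- \frac{1}{1899}\right) = - \frac{2534}{1899}$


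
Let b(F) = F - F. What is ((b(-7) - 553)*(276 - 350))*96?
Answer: 3928512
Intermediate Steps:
b(F) = 0
((b(-7) - 553)*(276 - 350))*96 = ((0 - 553)*(276 - 350))*96 = -553*(-74)*96 = 40922*96 = 3928512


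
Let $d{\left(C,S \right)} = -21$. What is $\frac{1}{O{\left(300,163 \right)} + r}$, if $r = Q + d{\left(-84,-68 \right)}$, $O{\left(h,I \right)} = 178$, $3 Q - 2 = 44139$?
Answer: $\frac{3}{44612} \approx 6.7246 \cdot 10^{-5}$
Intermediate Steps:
$Q = \frac{44141}{3}$ ($Q = \frac{2}{3} + \frac{1}{3} \cdot 44139 = \frac{2}{3} + 14713 = \frac{44141}{3} \approx 14714.0$)
$r = \frac{44078}{3}$ ($r = \frac{44141}{3} - 21 = \frac{44078}{3} \approx 14693.0$)
$\frac{1}{O{\left(300,163 \right)} + r} = \frac{1}{178 + \frac{44078}{3}} = \frac{1}{\frac{44612}{3}} = \frac{3}{44612}$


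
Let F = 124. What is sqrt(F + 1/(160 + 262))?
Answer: sqrt(22082838)/422 ≈ 11.136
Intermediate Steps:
sqrt(F + 1/(160 + 262)) = sqrt(124 + 1/(160 + 262)) = sqrt(124 + 1/422) = sqrt(52329/422) = sqrt(22082838)/422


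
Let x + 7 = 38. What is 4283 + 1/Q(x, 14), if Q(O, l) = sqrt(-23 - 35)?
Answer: 4283 - I*sqrt(58)/58 ≈ 4283.0 - 0.13131*I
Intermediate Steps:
x = 31 (x = -7 + 38 = 31)
Q(O, l) = I*sqrt(58) (Q(O, l) = sqrt(-58) = I*sqrt(58))
4283 + 1/Q(x, 14) = 4283 + 1/(I*sqrt(58)) = 4283 - I*sqrt(58)/58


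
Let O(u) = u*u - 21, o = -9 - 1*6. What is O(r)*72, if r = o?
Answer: 14688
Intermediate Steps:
o = -15 (o = -9 - 6 = -15)
r = -15
O(u) = -21 + u² (O(u) = u² - 21 = -21 + u²)
O(r)*72 = (-21 + (-15)²)*72 = (-21 + 225)*72 = 204*72 = 14688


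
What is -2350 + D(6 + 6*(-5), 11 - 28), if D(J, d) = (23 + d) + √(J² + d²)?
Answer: -2344 + √865 ≈ -2314.6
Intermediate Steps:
D(J, d) = 23 + d + √(J² + d²)
-2350 + D(6 + 6*(-5), 11 - 28) = -2350 + (23 + (11 - 28) + √((6 + 6*(-5))² + (11 - 28)²)) = -2350 + (23 - 17 + √((6 - 30)² + (-17)²)) = -2350 + (23 - 17 + √((-24)² + 289)) = -2350 + (23 - 17 + √(576 + 289)) = -2350 + (23 - 17 + √865) = -2350 + (6 + √865) = -2344 + √865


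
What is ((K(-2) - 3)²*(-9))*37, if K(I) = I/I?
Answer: -1332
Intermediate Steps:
K(I) = 1
((K(-2) - 3)²*(-9))*37 = ((1 - 3)²*(-9))*37 = ((-2)²*(-9))*37 = (4*(-9))*37 = -36*37 = -1332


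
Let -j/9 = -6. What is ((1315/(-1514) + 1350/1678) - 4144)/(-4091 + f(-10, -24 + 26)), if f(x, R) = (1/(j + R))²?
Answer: 8253921830112/8148231138125 ≈ 1.0130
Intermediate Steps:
j = 54 (j = -9*(-6) = 54)
f(x, R) = (54 + R)⁻² (f(x, R) = (1/(54 + R))² = (54 + R)⁻²)
((1315/(-1514) + 1350/1678) - 4144)/(-4091 + f(-10, -24 + 26)) = ((1315/(-1514) + 1350/1678) - 4144)/(-4091 + (54 + (-24 + 26))⁻²) = ((1315*(-1/1514) + 1350*(1/1678)) - 4144)/(-4091 + (54 + 2)⁻²) = ((-1315/1514 + 675/839) - 4144)/(-4091 + 56⁻²) = (-81335/1270246 - 4144)/(-4091 + 1/3136) = -5263980759/(1270246*(-12829375/3136)) = -5263980759/1270246*(-3136/12829375) = 8253921830112/8148231138125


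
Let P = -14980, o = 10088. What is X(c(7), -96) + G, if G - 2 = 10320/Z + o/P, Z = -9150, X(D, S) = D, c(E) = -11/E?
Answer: -44799/32635 ≈ -1.3727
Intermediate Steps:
G = 45392/228445 (G = 2 + (10320/(-9150) + 10088/(-14980)) = 2 + (10320*(-1/9150) + 10088*(-1/14980)) = 2 + (-344/305 - 2522/3745) = 2 - 411498/228445 = 45392/228445 ≈ 0.19870)
X(c(7), -96) + G = -11/7 + 45392/228445 = -44799/32635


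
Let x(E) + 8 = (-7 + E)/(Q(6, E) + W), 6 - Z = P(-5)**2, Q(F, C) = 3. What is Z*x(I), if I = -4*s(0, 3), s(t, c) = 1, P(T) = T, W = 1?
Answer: 817/4 ≈ 204.25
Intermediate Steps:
Z = -19 (Z = 6 - 1*(-5)**2 = 6 - 1*25 = 6 - 25 = -19)
I = -4 (I = -4*1 = -4)
x(E) = -39/4 + E/4 (x(E) = -8 + (-7 + E)/(3 + 1) = -8 + (-7 + E)/4 = -8 + (-7 + E)*(1/4) = -8 + (-7/4 + E/4) = -39/4 + E/4)
Z*x(I) = -19*(-39/4 + (1/4)*(-4)) = -19*(-39/4 - 1) = -19*(-43/4) = 817/4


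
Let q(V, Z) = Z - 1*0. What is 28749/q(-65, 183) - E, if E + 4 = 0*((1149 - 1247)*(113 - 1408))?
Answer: 9827/61 ≈ 161.10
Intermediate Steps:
q(V, Z) = Z (q(V, Z) = Z + 0 = Z)
E = -4 (E = -4 + 0*((1149 - 1247)*(113 - 1408)) = -4 + 0*(-98*(-1295)) = -4 + 0*126910 = -4 + 0 = -4)
28749/q(-65, 183) - E = 28749/183 - 1*(-4) = 28749*(1/183) + 4 = 9583/61 + 4 = 9827/61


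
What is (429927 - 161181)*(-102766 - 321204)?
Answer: -113940241620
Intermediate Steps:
(429927 - 161181)*(-102766 - 321204) = 268746*(-423970) = -113940241620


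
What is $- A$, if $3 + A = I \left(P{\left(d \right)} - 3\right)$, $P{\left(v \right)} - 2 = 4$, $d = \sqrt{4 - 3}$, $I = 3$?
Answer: $-6$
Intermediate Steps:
$d = 1$ ($d = \sqrt{1} = 1$)
$P{\left(v \right)} = 6$ ($P{\left(v \right)} = 2 + 4 = 6$)
$A = 6$ ($A = -3 + 3 \left(6 - 3\right) = -3 + 3 \cdot 3 = -3 + 9 = 6$)
$- A = \left(-1\right) 6 = -6$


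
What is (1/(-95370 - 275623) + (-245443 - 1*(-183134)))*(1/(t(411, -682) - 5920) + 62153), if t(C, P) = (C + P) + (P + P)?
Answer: -10854580913834863932/2802852115 ≈ -3.8727e+9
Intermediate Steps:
t(C, P) = C + 3*P (t(C, P) = (C + P) + 2*P = C + 3*P)
(1/(-95370 - 275623) + (-245443 - 1*(-183134)))*(1/(t(411, -682) - 5920) + 62153) = (1/(-95370 - 275623) + (-245443 - 1*(-183134)))*(1/((411 + 3*(-682)) - 5920) + 62153) = (1/(-370993) + (-245443 + 183134))*(1/((411 - 2046) - 5920) + 62153) = (-1/370993 - 62309)*(1/(-1635 - 5920) + 62153) = -23116202838*(1/(-7555) + 62153)/370993 = -23116202838*(-1/7555 + 62153)/370993 = -23116202838/370993*469565914/7555 = -10854580913834863932/2802852115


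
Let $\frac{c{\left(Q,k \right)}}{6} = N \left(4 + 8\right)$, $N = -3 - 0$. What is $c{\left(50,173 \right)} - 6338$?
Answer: $-6554$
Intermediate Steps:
$N = -3$ ($N = -3 + 0 = -3$)
$c{\left(Q,k \right)} = -216$ ($c{\left(Q,k \right)} = 6 \left(- 3 \left(4 + 8\right)\right) = 6 \left(\left(-3\right) 12\right) = 6 \left(-36\right) = -216$)
$c{\left(50,173 \right)} - 6338 = -216 - 6338 = -6554$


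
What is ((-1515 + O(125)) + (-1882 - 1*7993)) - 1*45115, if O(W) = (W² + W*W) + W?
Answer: -25130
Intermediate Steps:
O(W) = W + 2*W² (O(W) = (W² + W²) + W = 2*W² + W = W + 2*W²)
((-1515 + O(125)) + (-1882 - 1*7993)) - 1*45115 = ((-1515 + 125*(1 + 2*125)) + (-1882 - 1*7993)) - 1*45115 = ((-1515 + 125*(1 + 250)) + (-1882 - 7993)) - 45115 = ((-1515 + 125*251) - 9875) - 45115 = ((-1515 + 31375) - 9875) - 45115 = (29860 - 9875) - 45115 = 19985 - 45115 = -25130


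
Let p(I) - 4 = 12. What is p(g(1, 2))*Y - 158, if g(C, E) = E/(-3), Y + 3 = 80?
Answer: 1074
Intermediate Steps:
Y = 77 (Y = -3 + 80 = 77)
g(C, E) = -E/3 (g(C, E) = E*(-1/3) = -E/3)
p(I) = 16 (p(I) = 4 + 12 = 16)
p(g(1, 2))*Y - 158 = 16*77 - 158 = 1232 - 158 = 1074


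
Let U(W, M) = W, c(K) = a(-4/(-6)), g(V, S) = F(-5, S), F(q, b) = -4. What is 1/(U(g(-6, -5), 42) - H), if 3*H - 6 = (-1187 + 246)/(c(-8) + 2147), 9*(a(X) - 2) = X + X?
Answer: -58027/339693 ≈ -0.17082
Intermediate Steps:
g(V, S) = -4
a(X) = 2 + 2*X/9 (a(X) = 2 + (X + X)/9 = 2 + (2*X)/9 = 2 + 2*X/9)
c(K) = 58/27 (c(K) = 2 + 2*(-4/(-6))/9 = 2 + 2*(-4*(-⅙))/9 = 2 + (2/9)*(⅔) = 2 + 4/27 = 58/27)
H = 107585/58027 (H = 2 + ((-1187 + 246)/(58/27 + 2147))/3 = 2 + (-941/58027/27)/3 = 2 + (-941*27/58027)/3 = 2 + (⅓)*(-25407/58027) = 2 - 8469/58027 = 107585/58027 ≈ 1.8540)
1/(U(g(-6, -5), 42) - H) = 1/(-4 - 1*107585/58027) = 1/(-4 - 107585/58027) = 1/(-339693/58027) = -58027/339693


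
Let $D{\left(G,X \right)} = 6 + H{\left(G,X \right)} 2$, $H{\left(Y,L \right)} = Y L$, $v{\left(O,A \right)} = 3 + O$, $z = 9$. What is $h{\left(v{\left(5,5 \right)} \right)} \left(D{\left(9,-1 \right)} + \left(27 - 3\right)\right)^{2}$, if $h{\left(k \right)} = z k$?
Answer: $10368$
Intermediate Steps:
$H{\left(Y,L \right)} = L Y$
$D{\left(G,X \right)} = 6 + 2 G X$ ($D{\left(G,X \right)} = 6 + X G 2 = 6 + G X 2 = 6 + 2 G X$)
$h{\left(k \right)} = 9 k$
$h{\left(v{\left(5,5 \right)} \right)} \left(D{\left(9,-1 \right)} + \left(27 - 3\right)\right)^{2} = 9 \left(3 + 5\right) \left(\left(6 + 2 \cdot 9 \left(-1\right)\right) + \left(27 - 3\right)\right)^{2} = 9 \cdot 8 \left(\left(6 - 18\right) + \left(27 - 3\right)\right)^{2} = 72 \left(-12 + 24\right)^{2} = 72 \cdot 12^{2} = 72 \cdot 144 = 10368$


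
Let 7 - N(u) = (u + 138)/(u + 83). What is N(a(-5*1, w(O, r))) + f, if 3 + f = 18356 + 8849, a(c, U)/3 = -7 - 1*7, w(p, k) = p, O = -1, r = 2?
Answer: 1115473/41 ≈ 27207.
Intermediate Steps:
a(c, U) = -42 (a(c, U) = 3*(-7 - 1*7) = 3*(-7 - 7) = 3*(-14) = -42)
f = 27202 (f = -3 + (18356 + 8849) = -3 + 27205 = 27202)
N(u) = 7 - (138 + u)/(83 + u) (N(u) = 7 - (u + 138)/(u + 83) = 7 - (138 + u)/(83 + u))
N(a(-5*1, w(O, r))) + f = (443 + 6*(-42))/(83 - 42) + 27202 = (443 - 252)/41 + 27202 = (1/41)*191 + 27202 = 191/41 + 27202 = 1115473/41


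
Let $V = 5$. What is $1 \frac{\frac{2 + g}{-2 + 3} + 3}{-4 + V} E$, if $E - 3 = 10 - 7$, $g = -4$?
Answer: $6$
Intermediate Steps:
$E = 6$ ($E = 3 + \left(10 - 7\right) = 3 + 3 = 6$)
$1 \frac{\frac{2 + g}{-2 + 3} + 3}{-4 + V} E = 1 \frac{\frac{2 - 4}{-2 + 3} + 3}{-4 + 5} \cdot 6 = 1 \frac{- \frac{2}{1} + 3}{1} \cdot 6 = 1 \left(\left(-2\right) 1 + 3\right) 1 \cdot 6 = 1 \left(-2 + 3\right) 1 \cdot 6 = 1 \cdot 1 \cdot 1 \cdot 6 = 1 \cdot 1 \cdot 6 = 1 \cdot 6 = 6$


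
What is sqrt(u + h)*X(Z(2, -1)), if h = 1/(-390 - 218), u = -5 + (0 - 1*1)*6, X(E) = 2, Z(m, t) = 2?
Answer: I*sqrt(254182)/76 ≈ 6.6337*I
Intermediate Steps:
u = -11 (u = -5 + (0 - 1)*6 = -5 - 1*6 = -5 - 6 = -11)
h = -1/608 (h = 1/(-608) = -1/608 ≈ -0.0016447)
sqrt(u + h)*X(Z(2, -1)) = sqrt(-11 - 1/608)*2 = sqrt(-6689/608)*2 = (I*sqrt(254182)/152)*2 = I*sqrt(254182)/76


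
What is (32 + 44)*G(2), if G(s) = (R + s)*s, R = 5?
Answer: 1064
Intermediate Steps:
G(s) = s*(5 + s) (G(s) = (5 + s)*s = s*(5 + s))
(32 + 44)*G(2) = (32 + 44)*(2*(5 + 2)) = 76*(2*7) = 76*14 = 1064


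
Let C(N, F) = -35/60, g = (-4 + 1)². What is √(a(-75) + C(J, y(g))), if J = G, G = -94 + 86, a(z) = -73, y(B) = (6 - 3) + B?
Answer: I*√2649/6 ≈ 8.5781*I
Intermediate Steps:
g = 9 (g = (-3)² = 9)
y(B) = 3 + B
G = -8
J = -8
C(N, F) = -7/12 (C(N, F) = -35*1/60 = -7/12)
√(a(-75) + C(J, y(g))) = √(-73 - 7/12) = √(-883/12) = I*√2649/6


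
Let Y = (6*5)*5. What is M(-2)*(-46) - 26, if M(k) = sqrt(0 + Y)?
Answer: -26 - 230*sqrt(6) ≈ -589.38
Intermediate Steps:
Y = 150 (Y = 30*5 = 150)
M(k) = 5*sqrt(6) (M(k) = sqrt(0 + 150) = sqrt(150) = 5*sqrt(6))
M(-2)*(-46) - 26 = (5*sqrt(6))*(-46) - 26 = -230*sqrt(6) - 26 = -26 - 230*sqrt(6)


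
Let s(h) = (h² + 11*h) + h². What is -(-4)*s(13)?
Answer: 1924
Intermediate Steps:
s(h) = 2*h² + 11*h
-(-4)*s(13) = -(-4)*13*(11 + 2*13) = -(-4)*13*(11 + 26) = -(-4)*13*37 = -(-4)*481 = -1*(-1924) = 1924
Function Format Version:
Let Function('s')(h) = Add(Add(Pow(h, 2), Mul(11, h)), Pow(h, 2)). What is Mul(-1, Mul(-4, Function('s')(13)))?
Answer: 1924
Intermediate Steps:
Function('s')(h) = Add(Mul(2, Pow(h, 2)), Mul(11, h))
Mul(-1, Mul(-4, Function('s')(13))) = Mul(-1, Mul(-4, Mul(13, Add(11, Mul(2, 13))))) = Mul(-1, Mul(-4, Mul(13, Add(11, 26)))) = Mul(-1, Mul(-4, Mul(13, 37))) = Mul(-1, Mul(-4, 481)) = Mul(-1, -1924) = 1924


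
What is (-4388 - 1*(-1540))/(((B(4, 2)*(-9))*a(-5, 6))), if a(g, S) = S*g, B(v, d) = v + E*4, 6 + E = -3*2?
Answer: 356/1485 ≈ 0.23973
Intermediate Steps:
E = -12 (E = -6 - 3*2 = -6 - 6 = -12)
B(v, d) = -48 + v (B(v, d) = v - 12*4 = v - 48 = -48 + v)
(-4388 - 1*(-1540))/(((B(4, 2)*(-9))*a(-5, 6))) = (-4388 - 1*(-1540))/((((-48 + 4)*(-9))*(6*(-5)))) = (-4388 + 1540)/((-44*(-9)*(-30))) = -2848/(396*(-30)) = -2848/(-11880) = -2848*(-1/11880) = 356/1485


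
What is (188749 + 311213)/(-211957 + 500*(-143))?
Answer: -499962/283457 ≈ -1.7638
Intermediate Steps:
(188749 + 311213)/(-211957 + 500*(-143)) = 499962/(-211957 - 71500) = 499962/(-283457) = 499962*(-1/283457) = -499962/283457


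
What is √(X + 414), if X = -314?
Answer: 10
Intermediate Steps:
√(X + 414) = √(-314 + 414) = √100 = 10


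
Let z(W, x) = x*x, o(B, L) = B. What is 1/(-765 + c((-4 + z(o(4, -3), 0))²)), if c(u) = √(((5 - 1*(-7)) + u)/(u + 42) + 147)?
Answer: -22185/16967248 - √124033/16967248 ≈ -0.0013283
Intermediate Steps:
z(W, x) = x²
c(u) = √(147 + (12 + u)/(42 + u)) (c(u) = √(((5 + 7) + u)/(42 + u) + 147) = √((12 + u)/(42 + u) + 147) = √(147 + (12 + u)/(42 + u)))
1/(-765 + c((-4 + z(o(4, -3), 0))²)) = 1/(-765 + √2*√((3093 + 74*(-4 + 0²)²)/(42 + (-4 + 0²)²))) = 1/(-765 + √2*√((3093 + 74*(-4 + 0)²)/(42 + (-4 + 0)²))) = 1/(-765 + √2*√((3093 + 74*(-4)²)/(42 + (-4)²))) = 1/(-765 + √2*√((3093 + 74*16)/(42 + 16))) = 1/(-765 + √2*√((3093 + 1184)/58)) = 1/(-765 + √2*√((1/58)*4277)) = 1/(-765 + √2*√(4277/58)) = 1/(-765 + √2*(√248066/58)) = 1/(-765 + √124033/29)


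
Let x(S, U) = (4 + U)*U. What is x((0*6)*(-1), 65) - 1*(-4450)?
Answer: 8935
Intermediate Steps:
x(S, U) = U*(4 + U)
x((0*6)*(-1), 65) - 1*(-4450) = 65*(4 + 65) - 1*(-4450) = 65*69 + 4450 = 4485 + 4450 = 8935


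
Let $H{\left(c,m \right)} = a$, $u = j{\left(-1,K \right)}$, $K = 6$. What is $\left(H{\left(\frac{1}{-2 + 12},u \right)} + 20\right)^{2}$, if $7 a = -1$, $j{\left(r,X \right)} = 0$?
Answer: $\frac{19321}{49} \approx 394.31$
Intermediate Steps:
$u = 0$
$a = - \frac{1}{7}$ ($a = \frac{1}{7} \left(-1\right) = - \frac{1}{7} \approx -0.14286$)
$H{\left(c,m \right)} = - \frac{1}{7}$
$\left(H{\left(\frac{1}{-2 + 12},u \right)} + 20\right)^{2} = \left(- \frac{1}{7} + 20\right)^{2} = \left(\frac{139}{7}\right)^{2} = \frac{19321}{49}$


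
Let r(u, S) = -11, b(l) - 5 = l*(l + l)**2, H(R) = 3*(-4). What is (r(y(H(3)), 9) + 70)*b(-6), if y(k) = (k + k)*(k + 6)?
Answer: -50681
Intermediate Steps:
H(R) = -12
b(l) = 5 + 4*l**3 (b(l) = 5 + l*(l + l)**2 = 5 + l*(2*l)**2 = 5 + l*(4*l**2) = 5 + 4*l**3)
y(k) = 2*k*(6 + k) (y(k) = (2*k)*(6 + k) = 2*k*(6 + k))
(r(y(H(3)), 9) + 70)*b(-6) = (-11 + 70)*(5 + 4*(-6)**3) = 59*(5 + 4*(-216)) = 59*(5 - 864) = 59*(-859) = -50681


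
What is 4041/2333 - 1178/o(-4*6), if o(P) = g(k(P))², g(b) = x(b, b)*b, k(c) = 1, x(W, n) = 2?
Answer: -1366055/4666 ≈ -292.77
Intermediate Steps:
g(b) = 2*b
o(P) = 4 (o(P) = (2*1)² = 2² = 4)
4041/2333 - 1178/o(-4*6) = 4041/2333 - 1178/4 = 4041*(1/2333) - 1178*¼ = 4041/2333 - 589/2 = -1366055/4666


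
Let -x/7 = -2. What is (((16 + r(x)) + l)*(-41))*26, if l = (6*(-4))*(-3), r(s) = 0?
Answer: -93808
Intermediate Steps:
x = 14 (x = -7*(-2) = 14)
l = 72 (l = -24*(-3) = 72)
(((16 + r(x)) + l)*(-41))*26 = (((16 + 0) + 72)*(-41))*26 = ((16 + 72)*(-41))*26 = (88*(-41))*26 = -3608*26 = -93808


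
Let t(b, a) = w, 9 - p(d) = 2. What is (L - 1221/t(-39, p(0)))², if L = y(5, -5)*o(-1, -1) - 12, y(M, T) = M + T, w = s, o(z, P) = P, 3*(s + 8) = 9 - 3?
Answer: 146689/4 ≈ 36672.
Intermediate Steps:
s = -6 (s = -8 + (9 - 3)/3 = -8 + (⅓)*6 = -8 + 2 = -6)
p(d) = 7 (p(d) = 9 - 1*2 = 9 - 2 = 7)
w = -6
t(b, a) = -6
L = -12 (L = (5 - 5)*(-1) - 12 = 0*(-1) - 12 = 0 - 12 = -12)
(L - 1221/t(-39, p(0)))² = (-12 - 1221/(-6))² = (-12 - 1221*(-⅙))² = (-12 + 407/2)² = (383/2)² = 146689/4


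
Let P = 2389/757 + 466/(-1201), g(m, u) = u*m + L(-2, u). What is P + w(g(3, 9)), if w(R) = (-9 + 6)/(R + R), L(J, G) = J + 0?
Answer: 123093879/45457850 ≈ 2.7079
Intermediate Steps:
L(J, G) = J
g(m, u) = -2 + m*u (g(m, u) = u*m - 2 = m*u - 2 = -2 + m*u)
w(R) = -3/(2*R) (w(R) = -3*1/(2*R) = -3/(2*R))
P = 2516427/909157 (P = 2389*(1/757) + 466*(-1/1201) = 2389/757 - 466/1201 = 2516427/909157 ≈ 2.7679)
P + w(g(3, 9)) = 2516427/909157 - 3/(2*(-2 + 3*9)) = 2516427/909157 - 3/(2*(-2 + 27)) = 2516427/909157 - 3/2/25 = 2516427/909157 - 3/2*1/25 = 2516427/909157 - 3/50 = 123093879/45457850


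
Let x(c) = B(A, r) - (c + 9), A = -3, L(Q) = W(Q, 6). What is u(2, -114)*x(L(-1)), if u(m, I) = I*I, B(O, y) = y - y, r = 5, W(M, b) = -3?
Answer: -77976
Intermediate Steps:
L(Q) = -3
B(O, y) = 0
u(m, I) = I²
x(c) = -9 - c (x(c) = 0 - (c + 9) = 0 - (9 + c) = 0 + (-9 - c) = -9 - c)
u(2, -114)*x(L(-1)) = (-114)²*(-9 - 1*(-3)) = 12996*(-9 + 3) = 12996*(-6) = -77976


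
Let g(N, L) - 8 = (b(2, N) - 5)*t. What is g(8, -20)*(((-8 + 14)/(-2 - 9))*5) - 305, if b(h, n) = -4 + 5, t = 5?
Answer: -2995/11 ≈ -272.27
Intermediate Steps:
b(h, n) = 1
g(N, L) = -12 (g(N, L) = 8 + (1 - 5)*5 = 8 - 4*5 = 8 - 20 = -12)
g(8, -20)*(((-8 + 14)/(-2 - 9))*5) - 305 = -12*(-8 + 14)/(-2 - 9)*5 - 305 = -12*6/(-11)*5 - 305 = -12*6*(-1/11)*5 - 305 = -(-72)*5/11 - 305 = -12*(-30/11) - 305 = 360/11 - 305 = -2995/11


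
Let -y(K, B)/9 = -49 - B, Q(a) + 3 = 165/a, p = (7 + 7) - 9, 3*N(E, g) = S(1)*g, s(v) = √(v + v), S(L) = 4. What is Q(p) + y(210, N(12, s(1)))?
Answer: 471 + 12*√2 ≈ 487.97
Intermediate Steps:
s(v) = √2*√v (s(v) = √(2*v) = √2*√v)
N(E, g) = 4*g/3 (N(E, g) = (4*g)/3 = 4*g/3)
p = 5 (p = 14 - 9 = 5)
Q(a) = -3 + 165/a
y(K, B) = 441 + 9*B (y(K, B) = -9*(-49 - B) = 441 + 9*B)
Q(p) + y(210, N(12, s(1))) = (-3 + 165/5) + (441 + 9*(4*(√2*√1)/3)) = (-3 + 165*(⅕)) + (441 + 9*(4*(√2*1)/3)) = (-3 + 33) + (441 + 9*(4*√2/3)) = 30 + (441 + 12*√2) = 471 + 12*√2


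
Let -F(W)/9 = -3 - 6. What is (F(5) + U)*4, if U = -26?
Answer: 220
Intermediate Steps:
F(W) = 81 (F(W) = -9*(-3 - 6) = -9*(-9) = 81)
(F(5) + U)*4 = (81 - 26)*4 = 55*4 = 220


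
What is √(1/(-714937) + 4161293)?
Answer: 2*√531745534888521745/714937 ≈ 2039.9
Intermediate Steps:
√(1/(-714937) + 4161293) = √(-1/714937 + 4161293) = √(2975062333540/714937) = 2*√531745534888521745/714937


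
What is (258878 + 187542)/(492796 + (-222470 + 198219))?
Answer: 89284/93709 ≈ 0.95278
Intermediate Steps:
(258878 + 187542)/(492796 + (-222470 + 198219)) = 446420/(492796 - 24251) = 446420/468545 = 446420*(1/468545) = 89284/93709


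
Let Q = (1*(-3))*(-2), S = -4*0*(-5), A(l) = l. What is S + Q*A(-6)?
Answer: -36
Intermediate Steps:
S = 0 (S = 0*(-5) = 0)
Q = 6 (Q = -3*(-2) = 6)
S + Q*A(-6) = 0 + 6*(-6) = 0 - 36 = -36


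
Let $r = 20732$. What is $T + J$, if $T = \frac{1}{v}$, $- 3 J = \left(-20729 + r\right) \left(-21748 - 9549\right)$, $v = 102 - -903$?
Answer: $\frac{31453486}{1005} \approx 31297.0$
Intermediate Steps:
$v = 1005$ ($v = 102 + 903 = 1005$)
$J = 31297$ ($J = - \frac{\left(-20729 + 20732\right) \left(-21748 - 9549\right)}{3} = - \frac{3 \left(-31297\right)}{3} = \left(- \frac{1}{3}\right) \left(-93891\right) = 31297$)
$T = \frac{1}{1005} \approx 0.00099503$
$T + J = \frac{1}{1005} + 31297 = \frac{31453486}{1005}$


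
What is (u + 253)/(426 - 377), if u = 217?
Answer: 470/49 ≈ 9.5918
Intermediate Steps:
(u + 253)/(426 - 377) = (217 + 253)/(426 - 377) = 470/49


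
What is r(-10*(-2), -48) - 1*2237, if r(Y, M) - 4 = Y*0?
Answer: -2233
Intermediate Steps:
r(Y, M) = 4 (r(Y, M) = 4 + Y*0 = 4 + 0 = 4)
r(-10*(-2), -48) - 1*2237 = 4 - 1*2237 = 4 - 2237 = -2233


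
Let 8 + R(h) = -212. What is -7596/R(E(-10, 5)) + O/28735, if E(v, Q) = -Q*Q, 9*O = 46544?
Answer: 98733961/2844765 ≈ 34.707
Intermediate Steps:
O = 46544/9 (O = (⅑)*46544 = 46544/9 ≈ 5171.6)
E(v, Q) = -Q²
R(h) = -220 (R(h) = -8 - 212 = -220)
-7596/R(E(-10, 5)) + O/28735 = -7596/(-220) + (46544/9)/28735 = -7596*(-1/220) + (46544/9)*(1/28735) = 1899/55 + 46544/258615 = 98733961/2844765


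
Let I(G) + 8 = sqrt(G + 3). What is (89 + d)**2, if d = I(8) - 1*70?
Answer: (11 + sqrt(11))**2 ≈ 204.97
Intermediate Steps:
I(G) = -8 + sqrt(3 + G) (I(G) = -8 + sqrt(G + 3) = -8 + sqrt(3 + G))
d = -78 + sqrt(11) (d = (-8 + sqrt(3 + 8)) - 1*70 = (-8 + sqrt(11)) - 70 = -78 + sqrt(11) ≈ -74.683)
(89 + d)**2 = (89 + (-78 + sqrt(11)))**2 = (11 + sqrt(11))**2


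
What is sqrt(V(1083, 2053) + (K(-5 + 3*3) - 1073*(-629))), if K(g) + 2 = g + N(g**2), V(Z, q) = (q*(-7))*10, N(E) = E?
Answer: 15*sqrt(2361) ≈ 728.85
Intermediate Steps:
V(Z, q) = -70*q (V(Z, q) = -7*q*10 = -70*q)
K(g) = -2 + g + g**2 (K(g) = -2 + (g + g**2) = -2 + g + g**2)
sqrt(V(1083, 2053) + (K(-5 + 3*3) - 1073*(-629))) = sqrt(-70*2053 + ((-2 + (-5 + 3*3) + (-5 + 3*3)**2) - 1073*(-629))) = sqrt(-143710 + ((-2 + (-5 + 9) + (-5 + 9)**2) + 674917)) = sqrt(-143710 + ((-2 + 4 + 4**2) + 674917)) = sqrt(-143710 + ((-2 + 4 + 16) + 674917)) = sqrt(-143710 + (18 + 674917)) = sqrt(-143710 + 674935) = sqrt(531225) = 15*sqrt(2361)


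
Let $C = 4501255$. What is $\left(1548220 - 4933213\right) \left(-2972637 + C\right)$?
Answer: $-5174361229674$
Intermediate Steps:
$\left(1548220 - 4933213\right) \left(-2972637 + C\right) = \left(1548220 - 4933213\right) \left(-2972637 + 4501255\right) = \left(-3384993\right) 1528618 = -5174361229674$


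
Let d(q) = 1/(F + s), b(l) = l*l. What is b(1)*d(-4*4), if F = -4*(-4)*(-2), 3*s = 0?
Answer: -1/32 ≈ -0.031250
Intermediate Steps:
s = 0 (s = (⅓)*0 = 0)
b(l) = l²
F = -32 (F = 16*(-2) = -32)
d(q) = -1/32 (d(q) = 1/(-32 + 0) = 1/(-32) = -1/32)
b(1)*d(-4*4) = 1²*(-1/32) = 1*(-1/32) = -1/32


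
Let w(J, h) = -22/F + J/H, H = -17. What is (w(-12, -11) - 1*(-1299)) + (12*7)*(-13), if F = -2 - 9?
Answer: 3565/17 ≈ 209.71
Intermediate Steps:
F = -11
w(J, h) = 2 - J/17 (w(J, h) = -22/(-11) + J/(-17) = -22*(-1/11) + J*(-1/17) = 2 - J/17)
(w(-12, -11) - 1*(-1299)) + (12*7)*(-13) = ((2 - 1/17*(-12)) - 1*(-1299)) + (12*7)*(-13) = ((2 + 12/17) + 1299) + 84*(-13) = (46/17 + 1299) - 1092 = 22129/17 - 1092 = 3565/17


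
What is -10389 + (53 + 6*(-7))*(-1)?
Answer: -10400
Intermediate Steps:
-10389 + (53 + 6*(-7))*(-1) = -10389 + (53 - 42)*(-1) = -10389 + 11*(-1) = -10389 - 11 = -10400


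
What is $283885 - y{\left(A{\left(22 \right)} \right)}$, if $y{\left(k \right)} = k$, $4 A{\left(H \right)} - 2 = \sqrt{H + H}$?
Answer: $\frac{567769}{2} - \frac{\sqrt{11}}{2} \approx 2.8388 \cdot 10^{5}$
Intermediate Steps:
$A{\left(H \right)} = \frac{1}{2} + \frac{\sqrt{2} \sqrt{H}}{4}$ ($A{\left(H \right)} = \frac{1}{2} + \frac{\sqrt{H + H}}{4} = \frac{1}{2} + \frac{\sqrt{2 H}}{4} = \frac{1}{2} + \frac{\sqrt{2} \sqrt{H}}{4}$)
$283885 - y{\left(A{\left(22 \right)} \right)} = 283885 - \left(\frac{1}{2} + \frac{\sqrt{2} \sqrt{22}}{4}\right) = 283885 - \left(\frac{1}{2} + \frac{\sqrt{11}}{2}\right) = \frac{567769}{2} - \frac{\sqrt{11}}{2}$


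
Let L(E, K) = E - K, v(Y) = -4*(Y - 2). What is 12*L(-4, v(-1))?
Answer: -192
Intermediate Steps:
v(Y) = 8 - 4*Y (v(Y) = -4*(-2 + Y) = 8 - 4*Y)
12*L(-4, v(-1)) = 12*(-4 - (8 - 4*(-1))) = 12*(-4 - (8 + 4)) = 12*(-4 - 1*12) = 12*(-4 - 12) = 12*(-16) = -192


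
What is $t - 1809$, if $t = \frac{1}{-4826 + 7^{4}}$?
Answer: $- \frac{4386826}{2425} \approx -1809.0$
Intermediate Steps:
$t = - \frac{1}{2425}$ ($t = \frac{1}{-4826 + 2401} = \frac{1}{-2425} = - \frac{1}{2425} \approx -0.00041237$)
$t - 1809 = - \frac{1}{2425} - 1809 = - \frac{4386826}{2425}$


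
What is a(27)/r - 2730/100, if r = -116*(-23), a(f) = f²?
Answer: -360537/13340 ≈ -27.027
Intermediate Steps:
r = 2668
a(27)/r - 2730/100 = 27²/2668 - 2730/100 = 729*(1/2668) - 2730*1/100 = 729/2668 - 273/10 = -360537/13340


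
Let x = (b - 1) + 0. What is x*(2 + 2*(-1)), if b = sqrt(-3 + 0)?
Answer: 0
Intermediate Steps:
b = I*sqrt(3) (b = sqrt(-3) = I*sqrt(3) ≈ 1.732*I)
x = -1 + I*sqrt(3) (x = (I*sqrt(3) - 1) + 0 = (-1 + I*sqrt(3)) + 0 = -1 + I*sqrt(3) ≈ -1.0 + 1.732*I)
x*(2 + 2*(-1)) = (-1 + I*sqrt(3))*(2 + 2*(-1)) = (-1 + I*sqrt(3))*(2 - 2) = (-1 + I*sqrt(3))*0 = 0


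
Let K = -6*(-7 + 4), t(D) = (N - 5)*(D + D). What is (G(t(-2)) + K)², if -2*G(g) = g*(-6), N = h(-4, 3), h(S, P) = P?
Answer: 1764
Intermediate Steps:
N = 3
t(D) = -4*D (t(D) = (3 - 5)*(D + D) = -4*D)
G(g) = 3*g (G(g) = -g*(-6)/2 = -(-3)*g = 3*g)
K = 18 (K = -6*(-3) = 18)
(G(t(-2)) + K)² = (3*(-4*(-2)) + 18)² = (3*8 + 18)² = (24 + 18)² = 42² = 1764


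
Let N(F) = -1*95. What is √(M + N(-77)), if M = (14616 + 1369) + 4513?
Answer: 3*√2267 ≈ 142.84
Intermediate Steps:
N(F) = -95
M = 20498 (M = 15985 + 4513 = 20498)
√(M + N(-77)) = √(20498 - 95) = √20403 = 3*√2267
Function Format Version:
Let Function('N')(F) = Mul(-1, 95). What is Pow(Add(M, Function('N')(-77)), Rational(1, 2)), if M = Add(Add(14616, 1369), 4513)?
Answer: Mul(3, Pow(2267, Rational(1, 2))) ≈ 142.84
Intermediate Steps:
Function('N')(F) = -95
M = 20498 (M = Add(15985, 4513) = 20498)
Pow(Add(M, Function('N')(-77)), Rational(1, 2)) = Pow(Add(20498, -95), Rational(1, 2)) = Pow(20403, Rational(1, 2)) = Mul(3, Pow(2267, Rational(1, 2)))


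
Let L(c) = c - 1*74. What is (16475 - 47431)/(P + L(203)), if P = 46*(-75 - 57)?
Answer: 30956/5943 ≈ 5.2088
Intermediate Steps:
L(c) = -74 + c (L(c) = c - 74 = -74 + c)
P = -6072 (P = 46*(-132) = -6072)
(16475 - 47431)/(P + L(203)) = (16475 - 47431)/(-6072 + (-74 + 203)) = -30956/(-6072 + 129) = -30956/(-5943) = -30956*(-1/5943) = 30956/5943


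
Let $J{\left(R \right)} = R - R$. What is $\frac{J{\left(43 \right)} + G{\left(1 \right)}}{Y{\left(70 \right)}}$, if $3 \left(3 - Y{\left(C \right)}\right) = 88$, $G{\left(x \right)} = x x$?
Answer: $- \frac{3}{79} \approx -0.037975$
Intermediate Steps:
$J{\left(R \right)} = 0$
$G{\left(x \right)} = x^{2}$
$Y{\left(C \right)} = - \frac{79}{3}$ ($Y{\left(C \right)} = 3 - \frac{88}{3} = - \frac{79}{3}$)
$\frac{J{\left(43 \right)} + G{\left(1 \right)}}{Y{\left(70 \right)}} = \frac{0 + 1^{2}}{- \frac{79}{3}} = \left(0 + 1\right) \left(- \frac{3}{79}\right) = 1 \left(- \frac{3}{79}\right) = - \frac{3}{79}$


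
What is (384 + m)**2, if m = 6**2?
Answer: 176400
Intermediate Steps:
m = 36
(384 + m)**2 = (384 + 36)**2 = 420**2 = 176400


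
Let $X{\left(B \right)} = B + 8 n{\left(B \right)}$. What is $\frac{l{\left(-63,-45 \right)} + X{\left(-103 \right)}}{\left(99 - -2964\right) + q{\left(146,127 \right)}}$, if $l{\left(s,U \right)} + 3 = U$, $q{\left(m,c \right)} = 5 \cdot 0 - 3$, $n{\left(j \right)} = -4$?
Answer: $- \frac{61}{1020} \approx -0.059804$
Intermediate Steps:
$q{\left(m,c \right)} = -3$ ($q{\left(m,c \right)} = 0 - 3 = -3$)
$X{\left(B \right)} = -32 + B$ ($X{\left(B \right)} = B + 8 \left(-4\right) = B - 32 = -32 + B$)
$l{\left(s,U \right)} = -3 + U$
$\frac{l{\left(-63,-45 \right)} + X{\left(-103 \right)}}{\left(99 - -2964\right) + q{\left(146,127 \right)}} = \frac{\left(-3 - 45\right) - 135}{\left(99 - -2964\right) - 3} = \frac{-48 - 135}{\left(99 + 2964\right) - 3} = - \frac{183}{3063 - 3} = - \frac{183}{3060} = \left(-183\right) \frac{1}{3060} = - \frac{61}{1020}$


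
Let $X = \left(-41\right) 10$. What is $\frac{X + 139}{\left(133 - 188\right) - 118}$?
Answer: $\frac{271}{173} \approx 1.5665$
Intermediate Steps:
$X = -410$
$\frac{X + 139}{\left(133 - 188\right) - 118} = \frac{-410 + 139}{\left(133 - 188\right) - 118} = - \frac{271}{-55 - 118} = - \frac{271}{-173} = \left(-271\right) \left(- \frac{1}{173}\right) = \frac{271}{173}$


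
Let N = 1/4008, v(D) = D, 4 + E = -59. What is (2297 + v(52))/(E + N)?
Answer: -324648/8707 ≈ -37.286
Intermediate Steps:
E = -63 (E = -4 - 59 = -63)
N = 1/4008 ≈ 0.00024950
(2297 + v(52))/(E + N) = (2297 + 52)/(-63 + 1/4008) = 2349/(-252503/4008) = 2349*(-4008/252503) = -324648/8707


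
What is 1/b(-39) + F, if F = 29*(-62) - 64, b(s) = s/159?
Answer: -24259/13 ≈ -1866.1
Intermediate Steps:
b(s) = s/159 (b(s) = s*(1/159) = s/159)
F = -1862 (F = -1798 - 64 = -1862)
1/b(-39) + F = 1/((1/159)*(-39)) - 1862 = 1/(-13/53) - 1862 = -53/13 - 1862 = -24259/13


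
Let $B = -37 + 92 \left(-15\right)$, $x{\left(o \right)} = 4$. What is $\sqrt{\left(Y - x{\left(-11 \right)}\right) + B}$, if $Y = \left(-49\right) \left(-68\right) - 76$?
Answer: $\sqrt{1835} \approx 42.837$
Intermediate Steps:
$B = -1417$ ($B = -37 - 1380 = -1417$)
$Y = 3256$ ($Y = 3332 - 76 = 3256$)
$\sqrt{\left(Y - x{\left(-11 \right)}\right) + B} = \sqrt{\left(3256 - 4\right) - 1417} = \sqrt{3252 - 1417} = \sqrt{1835}$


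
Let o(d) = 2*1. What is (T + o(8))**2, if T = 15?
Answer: 289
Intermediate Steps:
o(d) = 2
(T + o(8))**2 = (15 + 2)**2 = 17**2 = 289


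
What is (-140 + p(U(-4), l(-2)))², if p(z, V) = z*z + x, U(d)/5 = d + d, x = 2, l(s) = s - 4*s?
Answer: 2137444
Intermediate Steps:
l(s) = -3*s
U(d) = 10*d (U(d) = 5*(d + d) = 5*(2*d) = 10*d)
p(z, V) = 2 + z² (p(z, V) = z*z + 2 = z² + 2 = 2 + z²)
(-140 + p(U(-4), l(-2)))² = (-140 + (2 + (10*(-4))²))² = (-140 + (2 + (-40)²))² = (-140 + (2 + 1600))² = (-140 + 1602)² = 1462² = 2137444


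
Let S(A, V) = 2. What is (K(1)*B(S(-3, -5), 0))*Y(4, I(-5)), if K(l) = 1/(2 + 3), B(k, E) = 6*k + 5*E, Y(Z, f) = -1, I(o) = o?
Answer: -12/5 ≈ -2.4000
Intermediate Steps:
B(k, E) = 5*E + 6*k
K(l) = 1/5
(K(1)*B(S(-3, -5), 0))*Y(4, I(-5)) = ((5*0 + 6*2)/5)*(-1) = ((0 + 12)/5)*(-1) = ((1/5)*12)*(-1) = (12/5)*(-1) = -12/5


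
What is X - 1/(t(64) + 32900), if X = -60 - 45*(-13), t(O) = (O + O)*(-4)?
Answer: 17003699/32388 ≈ 525.00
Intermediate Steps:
t(O) = -8*O (t(O) = (2*O)*(-4) = -8*O)
X = 525 (X = -60 + 585 = 525)
X - 1/(t(64) + 32900) = 525 - 1/(-8*64 + 32900) = 525 - 1/(-512 + 32900) = 525 - 1/32388 = 17003699/32388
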